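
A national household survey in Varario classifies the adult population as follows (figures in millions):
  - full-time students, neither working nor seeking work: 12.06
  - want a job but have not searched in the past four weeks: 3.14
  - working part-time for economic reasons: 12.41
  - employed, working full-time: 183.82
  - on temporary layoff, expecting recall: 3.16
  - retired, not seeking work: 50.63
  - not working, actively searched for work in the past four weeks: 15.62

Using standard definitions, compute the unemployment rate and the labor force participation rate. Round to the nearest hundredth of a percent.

Employed = 12.41 + 183.82 = 196.23 million (anyone who worked, including part-time for economic reasons, counts as employed).
Unemployed = 3.16 + 15.62 = 18.78 million (jobless and actively searching, or on temporary layoff).
Labor force = 196.23 + 18.78 = 215.01 million.
Not in labor force = 12.06 + 3.14 + 50.63 = 65.83 million (those not working and not actively searching are outside the labor force — including those who want a job but have given up searching).
Civilian working-age population = 215.01 + 65.83 = 280.84 million.
Unemployment rate = 18.78 / 215.01 = 8.73%.
Labor force participation rate = 215.01 / 280.84 = 76.56%.

Unemployment rate ≈ 8.73%; labor force participation rate ≈ 76.56%.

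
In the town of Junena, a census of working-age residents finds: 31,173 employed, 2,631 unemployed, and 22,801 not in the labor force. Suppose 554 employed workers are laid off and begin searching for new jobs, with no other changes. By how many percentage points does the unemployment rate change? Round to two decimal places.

Initially, labor force = 31,173 + 2,631 = 33,804, so u = 2,631/33,804 = 7.78%.
After the change, employed falls and unemployed rises by 554; labor force unchanged → E = 30,619, U = 3,185, labor force = 33,804.
New unemployment rate = 3,185 / 33,804 = 9.42%.
Change = 9.42% − 7.78% = +1.64 percentage points.

The unemployment rate changes by +1.64 percentage points.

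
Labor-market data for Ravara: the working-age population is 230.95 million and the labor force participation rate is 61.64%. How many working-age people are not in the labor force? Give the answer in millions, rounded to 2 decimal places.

Share not in the labor force = 1 − 0.6164 = 0.3836.
Not in labor force = 0.3836 × 230.95 ≈ 88.59 million.

About 88.59 million are not in the labor force.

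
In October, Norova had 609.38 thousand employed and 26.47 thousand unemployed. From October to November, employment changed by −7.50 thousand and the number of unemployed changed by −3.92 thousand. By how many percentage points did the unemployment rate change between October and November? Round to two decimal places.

The unemployment rate changed by −0.55 percentage points.

October: labor force = 609.38 + 26.47 = 635.85; u = 26.47/635.85 = 4.16%.
November: labor force = 601.88 + 22.55 = 624.43; u = 22.55/624.43 = 3.61%.
Change = 3.61% − 4.16% = −0.55 pp.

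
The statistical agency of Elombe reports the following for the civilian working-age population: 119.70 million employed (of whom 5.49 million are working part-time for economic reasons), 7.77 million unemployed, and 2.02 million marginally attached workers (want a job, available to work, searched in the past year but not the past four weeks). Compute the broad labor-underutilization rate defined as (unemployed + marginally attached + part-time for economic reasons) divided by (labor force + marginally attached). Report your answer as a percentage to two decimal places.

Labor force = 119.70 + 7.77 = 127.47 million.
Numerator = 7.77 + 2.02 + 5.49 = 15.28 million.
Denominator = 127.47 + 2.02 = 129.49 million.
Broad rate = 15.28 / 129.49 = 11.80%.

Broad underutilization rate ≈ 11.80%.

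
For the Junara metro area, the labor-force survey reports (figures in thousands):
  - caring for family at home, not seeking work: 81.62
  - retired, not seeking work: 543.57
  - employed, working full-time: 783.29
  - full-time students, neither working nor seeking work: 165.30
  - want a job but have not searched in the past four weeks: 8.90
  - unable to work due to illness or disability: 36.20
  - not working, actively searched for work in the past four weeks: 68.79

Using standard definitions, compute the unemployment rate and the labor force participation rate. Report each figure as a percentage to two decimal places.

Unemployment rate ≈ 8.07%; labor force participation rate ≈ 50.49%.

Employed = 783.29 thousand.
Unemployed = 68.79 thousand.
Labor force = 783.29 + 68.79 = 852.08 thousand.
Not in labor force = 81.62 + 543.57 + 165.30 + 8.90 + 36.20 = 835.59 thousand (those not working and not actively searching are outside the labor force — including those who want a job but have given up searching).
Civilian working-age population = 852.08 + 835.59 = 1,687.67 thousand.
Unemployment rate = 68.79 / 852.08 = 8.07%.
Labor force participation rate = 852.08 / 1,687.67 = 50.49%.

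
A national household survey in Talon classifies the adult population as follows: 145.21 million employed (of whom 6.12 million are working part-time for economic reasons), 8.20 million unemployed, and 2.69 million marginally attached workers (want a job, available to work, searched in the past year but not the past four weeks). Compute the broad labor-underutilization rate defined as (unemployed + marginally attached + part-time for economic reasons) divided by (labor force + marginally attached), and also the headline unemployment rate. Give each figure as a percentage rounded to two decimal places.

Broad underutilization rate ≈ 10.90%; headline unemployment rate ≈ 5.35%.

Labor force = 145.21 + 8.20 = 153.41 million.
Numerator = 8.20 + 2.69 + 6.12 = 17.01 million.
Denominator = 153.41 + 2.69 = 156.10 million.
Broad rate = 17.01 / 156.10 = 10.90%.
Headline unemployment rate = 8.20 / 153.41 = 5.35%.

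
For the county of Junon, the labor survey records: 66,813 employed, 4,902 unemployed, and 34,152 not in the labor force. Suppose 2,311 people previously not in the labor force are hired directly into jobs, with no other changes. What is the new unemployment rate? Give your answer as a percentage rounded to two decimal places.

New unemployment rate ≈ 6.62%.

Initially, labor force = 66,813 + 4,902 = 71,715, so u = 4,902/71,715 = 6.84%.
After the change, employed and labor force both rise by 2,311; unemployed unchanged → E = 69,124, U = 4,902, labor force = 74,026.
New unemployment rate = 4,902 / 74,026 = 6.62%.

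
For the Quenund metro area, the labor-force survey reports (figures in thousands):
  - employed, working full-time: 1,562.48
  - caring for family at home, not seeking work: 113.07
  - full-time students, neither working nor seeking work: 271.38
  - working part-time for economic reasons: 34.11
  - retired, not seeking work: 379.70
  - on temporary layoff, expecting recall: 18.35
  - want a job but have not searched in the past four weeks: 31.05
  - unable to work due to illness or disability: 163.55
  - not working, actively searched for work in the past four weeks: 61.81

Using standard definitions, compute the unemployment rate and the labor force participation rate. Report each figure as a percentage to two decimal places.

Employed = 1,562.48 + 34.11 = 1,596.59 thousand (anyone who worked, including part-time for economic reasons, counts as employed).
Unemployed = 18.35 + 61.81 = 80.16 thousand (jobless and actively searching, or on temporary layoff).
Labor force = 1,596.59 + 80.16 = 1,676.75 thousand.
Not in labor force = 113.07 + 271.38 + 379.70 + 31.05 + 163.55 = 958.75 thousand (those not working and not actively searching are outside the labor force — including those who want a job but have given up searching).
Civilian working-age population = 1,676.75 + 958.75 = 2,635.50 thousand.
Unemployment rate = 80.16 / 1,676.75 = 4.78%.
Labor force participation rate = 1,676.75 / 2,635.50 = 63.62%.

Unemployment rate ≈ 4.78%; labor force participation rate ≈ 63.62%.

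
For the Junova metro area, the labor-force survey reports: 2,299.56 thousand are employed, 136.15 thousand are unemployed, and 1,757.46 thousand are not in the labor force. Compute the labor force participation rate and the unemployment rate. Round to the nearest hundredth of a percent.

Labor force participation rate ≈ 58.09%; unemployment rate ≈ 5.59%.

Labor force = employed + unemployed = 2,299.56 + 136.15 = 2,435.71 thousand.
Working-age population = 2,435.71 + 1,757.46 = 4,193.17 thousand.
Unemployment rate = 136.15 / 2,435.71 = 5.59%.
Labor force participation rate = 2,435.71 / 4,193.17 = 58.09%.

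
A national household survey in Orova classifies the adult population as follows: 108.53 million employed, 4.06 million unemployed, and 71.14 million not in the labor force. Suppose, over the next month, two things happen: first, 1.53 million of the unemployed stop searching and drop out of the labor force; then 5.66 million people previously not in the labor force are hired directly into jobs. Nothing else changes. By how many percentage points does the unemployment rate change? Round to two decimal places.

Initially, labor force = 108.53 + 4.06 = 112.59 million, so u = 4.06/112.59 = 3.61%.
After the first change, unemployed and labor force both fall by 1.53 → E = 108.53, U = 2.53, labor force = 111.06 million.
After the second change, employed and labor force both rise by 5.66; unemployed unchanged → E = 114.19, U = 2.53, labor force = 116.72 million.
New unemployment rate = 2.53 / 116.72 = 2.17%.
Change = 2.17% − 3.61% = −1.44 percentage points.

The unemployment rate changes by −1.44 percentage points.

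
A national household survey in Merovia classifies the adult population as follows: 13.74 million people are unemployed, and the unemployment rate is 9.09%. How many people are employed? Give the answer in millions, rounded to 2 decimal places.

Labor force = U / u = 13.74 / 0.0909 ≈ 151.16 million.
Employed = labor force − unemployed = 151.16 − 13.74 = 137.42 million.

About 137.42 million are employed.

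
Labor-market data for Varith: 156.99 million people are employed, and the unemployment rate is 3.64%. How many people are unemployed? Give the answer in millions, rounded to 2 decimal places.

Let U be the number unemployed. The labor force is E + U, and U/(E+U) = 0.0364.
So U = 0.0364 × 156.99 / (1 − 0.0364) = 5.7144 / 0.9636 ≈ 5.93 million.

About 5.93 million are unemployed.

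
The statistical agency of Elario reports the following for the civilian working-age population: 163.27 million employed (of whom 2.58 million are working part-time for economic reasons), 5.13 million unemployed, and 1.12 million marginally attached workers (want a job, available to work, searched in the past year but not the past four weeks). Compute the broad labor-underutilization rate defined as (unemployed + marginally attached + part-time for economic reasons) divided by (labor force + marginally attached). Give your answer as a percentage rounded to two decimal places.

Labor force = 163.27 + 5.13 = 168.40 million.
Numerator = 5.13 + 1.12 + 2.58 = 8.83 million.
Denominator = 168.40 + 1.12 = 169.52 million.
Broad rate = 8.83 / 169.52 = 5.21%.

Broad underutilization rate ≈ 5.21%.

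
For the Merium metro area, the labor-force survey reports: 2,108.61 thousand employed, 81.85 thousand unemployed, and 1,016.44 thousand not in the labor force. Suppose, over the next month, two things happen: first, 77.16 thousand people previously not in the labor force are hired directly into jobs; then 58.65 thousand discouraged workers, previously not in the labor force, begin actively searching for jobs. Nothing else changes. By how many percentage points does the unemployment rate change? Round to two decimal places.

Initially, labor force = 2,108.61 + 81.85 = 2,190.46 thousand, so u = 81.85/2,190.46 = 3.74%.
After the first change, employed and labor force both rise by 77.16; unemployed unchanged → E = 2,185.77, U = 81.85, labor force = 2,267.62 thousand.
After the second change, unemployed and labor force both rise by 58.65 → E = 2,185.77, U = 140.50, labor force = 2,326.27 thousand.
New unemployment rate = 140.50 / 2,326.27 = 6.04%.
Change = 6.04% − 3.74% = +2.30 percentage points.

The unemployment rate changes by +2.30 percentage points.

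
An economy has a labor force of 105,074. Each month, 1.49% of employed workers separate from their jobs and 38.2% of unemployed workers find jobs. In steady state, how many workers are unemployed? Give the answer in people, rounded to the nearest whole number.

Steady-state unemployment rate u* = s/(s+f) = 1.49/(1.49+38.2) = 0.037541.
Unemployed = u* × labor force = 0.037541 × 105,074 ≈ 3,945.

About 3,945 are unemployed in steady state.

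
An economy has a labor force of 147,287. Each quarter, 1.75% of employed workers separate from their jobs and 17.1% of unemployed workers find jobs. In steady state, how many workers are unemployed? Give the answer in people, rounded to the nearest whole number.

Steady-state unemployment rate u* = s/(s+f) = 1.75/(1.75+17.1) = 0.092838.
Unemployed = u* × labor force = 0.092838 × 147,287 ≈ 13,674.

About 13,674 are unemployed in steady state.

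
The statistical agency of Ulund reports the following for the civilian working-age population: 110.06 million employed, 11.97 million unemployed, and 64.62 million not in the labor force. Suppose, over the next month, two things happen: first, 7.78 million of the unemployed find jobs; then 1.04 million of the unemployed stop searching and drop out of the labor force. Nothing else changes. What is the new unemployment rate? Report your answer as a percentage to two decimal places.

Initially, labor force = 110.06 + 11.97 = 122.03 million, so u = 11.97/122.03 = 9.81%.
After the first change, unemployed falls and employed rises by 7.78; labor force unchanged → E = 117.84, U = 4.19, labor force = 122.03 million.
After the second change, unemployed and labor force both fall by 1.04 → E = 117.84, U = 3.15, labor force = 120.99 million.
New unemployment rate = 3.15 / 120.99 = 2.60%.

New unemployment rate ≈ 2.60%.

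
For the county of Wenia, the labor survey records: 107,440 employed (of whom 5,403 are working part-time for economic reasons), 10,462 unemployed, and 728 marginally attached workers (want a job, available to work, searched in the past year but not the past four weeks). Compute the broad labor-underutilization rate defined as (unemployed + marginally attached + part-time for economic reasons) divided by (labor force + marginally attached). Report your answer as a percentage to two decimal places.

Labor force = 107,440 + 10,462 = 117,902.
Numerator = 10,462 + 728 + 5,403 = 16,593.
Denominator = 117,902 + 728 = 118,630.
Broad rate = 16,593 / 118,630 = 13.99%.

Broad underutilization rate ≈ 13.99%.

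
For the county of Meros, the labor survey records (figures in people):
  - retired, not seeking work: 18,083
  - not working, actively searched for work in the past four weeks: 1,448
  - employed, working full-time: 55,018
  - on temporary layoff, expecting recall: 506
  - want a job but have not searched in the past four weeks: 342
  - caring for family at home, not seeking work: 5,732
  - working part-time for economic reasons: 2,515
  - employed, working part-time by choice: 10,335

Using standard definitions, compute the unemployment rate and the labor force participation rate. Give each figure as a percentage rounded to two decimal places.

Unemployment rate ≈ 2.80%; labor force participation rate ≈ 74.30%.

Employed = 55,018 + 2,515 + 10,335 = 67,868 (anyone who worked, including part-time for economic reasons, counts as employed).
Unemployed = 1,448 + 506 = 1,954 (jobless and actively searching, or on temporary layoff).
Labor force = 67,868 + 1,954 = 69,822.
Not in labor force = 18,083 + 342 + 5,732 = 24,157 (those not working and not actively searching are outside the labor force — including those who want a job but have given up searching).
Civilian working-age population = 69,822 + 24,157 = 93,979.
Unemployment rate = 1,954 / 69,822 = 2.80%.
Labor force participation rate = 69,822 / 93,979 = 74.30%.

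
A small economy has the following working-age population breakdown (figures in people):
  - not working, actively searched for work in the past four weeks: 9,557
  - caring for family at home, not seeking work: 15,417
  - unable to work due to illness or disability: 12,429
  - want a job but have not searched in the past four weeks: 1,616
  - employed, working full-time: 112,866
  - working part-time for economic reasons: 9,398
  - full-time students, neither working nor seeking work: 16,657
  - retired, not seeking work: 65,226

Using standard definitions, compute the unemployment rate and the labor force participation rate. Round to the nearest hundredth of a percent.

Unemployment rate ≈ 7.25%; labor force participation rate ≈ 54.21%.

Employed = 112,866 + 9,398 = 122,264 (anyone who worked, including part-time for economic reasons, counts as employed).
Unemployed = 9,557.
Labor force = 122,264 + 9,557 = 131,821.
Not in labor force = 15,417 + 12,429 + 1,616 + 16,657 + 65,226 = 111,345 (those not working and not actively searching are outside the labor force — including those who want a job but have given up searching).
Civilian working-age population = 131,821 + 111,345 = 243,166.
Unemployment rate = 9,557 / 131,821 = 7.25%.
Labor force participation rate = 131,821 / 243,166 = 54.21%.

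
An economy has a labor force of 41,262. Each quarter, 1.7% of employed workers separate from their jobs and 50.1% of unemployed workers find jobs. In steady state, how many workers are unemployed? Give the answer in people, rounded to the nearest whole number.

About 1,354 are unemployed in steady state.

Steady-state unemployment rate u* = s/(s+f) = 1.7/(1.7+50.1) = 0.032819.
Unemployed = u* × labor force = 0.032819 × 41,262 ≈ 1,354.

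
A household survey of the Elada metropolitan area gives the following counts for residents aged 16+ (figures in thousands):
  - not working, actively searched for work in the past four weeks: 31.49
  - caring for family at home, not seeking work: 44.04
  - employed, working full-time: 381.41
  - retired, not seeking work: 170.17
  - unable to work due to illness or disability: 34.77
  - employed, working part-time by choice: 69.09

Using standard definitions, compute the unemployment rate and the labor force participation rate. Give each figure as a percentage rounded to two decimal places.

Unemployment rate ≈ 6.53%; labor force participation rate ≈ 65.94%.

Employed = 381.41 + 69.09 = 450.50 thousand.
Unemployed = 31.49 thousand.
Labor force = 450.50 + 31.49 = 481.99 thousand.
Not in labor force = 44.04 + 170.17 + 34.77 = 248.98 thousand (those not working and not actively searching are outside the labor force).
Civilian working-age population = 481.99 + 248.98 = 730.97 thousand.
Unemployment rate = 31.49 / 481.99 = 6.53%.
Labor force participation rate = 481.99 / 730.97 = 65.94%.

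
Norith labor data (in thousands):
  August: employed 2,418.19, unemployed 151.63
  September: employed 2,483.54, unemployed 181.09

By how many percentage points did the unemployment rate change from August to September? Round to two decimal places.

August: labor force = 2,418.19 + 151.63 = 2,569.82; u = 151.63/2,569.82 = 5.90%.
September: labor force = 2,483.54 + 181.09 = 2,664.63; u = 181.09/2,664.63 = 6.80%.
Change = 6.80% − 5.90% = +0.90 pp.

The unemployment rate changed by +0.90 percentage points.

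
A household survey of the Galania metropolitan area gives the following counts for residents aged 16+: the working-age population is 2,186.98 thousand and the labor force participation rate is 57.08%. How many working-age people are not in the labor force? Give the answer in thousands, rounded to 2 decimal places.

About 938.65 thousand are not in the labor force.

Share not in the labor force = 1 − 0.5708 = 0.4292.
Not in labor force = 0.4292 × 2,186.98 ≈ 938.65 thousand.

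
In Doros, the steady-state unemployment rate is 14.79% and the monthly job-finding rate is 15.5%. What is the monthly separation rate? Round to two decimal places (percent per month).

From u* = s/(s+f): s = u·f/(1−u).
s = 0.1479 × 15.5 / (1 − 0.1479) = 2.2925 / 0.8521 ≈ 2.69% per month.

Separation rate ≈ 2.69% per month.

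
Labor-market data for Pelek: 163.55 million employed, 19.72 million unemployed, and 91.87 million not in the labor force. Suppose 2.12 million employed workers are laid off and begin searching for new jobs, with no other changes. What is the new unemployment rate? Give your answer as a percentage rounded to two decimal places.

Initially, labor force = 163.55 + 19.72 = 183.27 million, so u = 19.72/183.27 = 10.76%.
After the change, employed falls and unemployed rises by 2.12; labor force unchanged → E = 161.43, U = 21.84, labor force = 183.27 million.
New unemployment rate = 21.84 / 183.27 = 11.92%.

New unemployment rate ≈ 11.92%.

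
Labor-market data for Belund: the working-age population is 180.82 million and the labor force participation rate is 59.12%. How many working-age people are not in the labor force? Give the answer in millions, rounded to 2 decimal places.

About 73.92 million are not in the labor force.

Share not in the labor force = 1 − 0.5912 = 0.4088.
Not in labor force = 0.4088 × 180.82 ≈ 73.92 million.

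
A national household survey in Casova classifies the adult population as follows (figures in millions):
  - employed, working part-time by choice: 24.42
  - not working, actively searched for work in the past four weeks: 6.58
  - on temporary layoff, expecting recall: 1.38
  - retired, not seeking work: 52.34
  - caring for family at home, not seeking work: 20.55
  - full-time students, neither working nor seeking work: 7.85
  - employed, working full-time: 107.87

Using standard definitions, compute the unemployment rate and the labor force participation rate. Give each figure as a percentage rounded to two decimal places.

Employed = 24.42 + 107.87 = 132.29 million.
Unemployed = 6.58 + 1.38 = 7.96 million (jobless and actively searching, or on temporary layoff).
Labor force = 132.29 + 7.96 = 140.25 million.
Not in labor force = 52.34 + 20.55 + 7.85 = 80.74 million (those not working and not actively searching are outside the labor force).
Civilian working-age population = 140.25 + 80.74 = 220.99 million.
Unemployment rate = 7.96 / 140.25 = 5.68%.
Labor force participation rate = 140.25 / 220.99 = 63.46%.

Unemployment rate ≈ 5.68%; labor force participation rate ≈ 63.46%.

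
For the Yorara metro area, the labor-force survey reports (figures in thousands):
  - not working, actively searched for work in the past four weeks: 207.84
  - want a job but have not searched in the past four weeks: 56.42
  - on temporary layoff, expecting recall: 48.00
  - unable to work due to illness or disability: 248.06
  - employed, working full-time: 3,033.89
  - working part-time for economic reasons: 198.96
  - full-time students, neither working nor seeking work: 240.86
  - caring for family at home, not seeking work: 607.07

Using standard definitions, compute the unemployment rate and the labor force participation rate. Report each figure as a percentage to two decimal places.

Employed = 3,033.89 + 198.96 = 3,232.85 thousand (anyone who worked, including part-time for economic reasons, counts as employed).
Unemployed = 207.84 + 48.00 = 255.84 thousand (jobless and actively searching, or on temporary layoff).
Labor force = 3,232.85 + 255.84 = 3,488.69 thousand.
Not in labor force = 56.42 + 248.06 + 240.86 + 607.07 = 1,152.41 thousand (those not working and not actively searching are outside the labor force — including those who want a job but have given up searching).
Civilian working-age population = 3,488.69 + 1,152.41 = 4,641.10 thousand.
Unemployment rate = 255.84 / 3,488.69 = 7.33%.
Labor force participation rate = 3,488.69 / 4,641.10 = 75.17%.

Unemployment rate ≈ 7.33%; labor force participation rate ≈ 75.17%.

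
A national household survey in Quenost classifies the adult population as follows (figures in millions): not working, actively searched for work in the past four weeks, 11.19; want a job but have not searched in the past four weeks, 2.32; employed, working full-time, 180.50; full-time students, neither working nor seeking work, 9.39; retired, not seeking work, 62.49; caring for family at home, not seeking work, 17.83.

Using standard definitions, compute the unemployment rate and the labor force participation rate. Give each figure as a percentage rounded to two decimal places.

Employed = 180.50 million.
Unemployed = 11.19 million.
Labor force = 180.50 + 11.19 = 191.69 million.
Not in labor force = 2.32 + 9.39 + 62.49 + 17.83 = 92.03 million (those not working and not actively searching are outside the labor force — including those who want a job but have given up searching).
Civilian working-age population = 191.69 + 92.03 = 283.72 million.
Unemployment rate = 11.19 / 191.69 = 5.84%.
Labor force participation rate = 191.69 / 283.72 = 67.56%.

Unemployment rate ≈ 5.84%; labor force participation rate ≈ 67.56%.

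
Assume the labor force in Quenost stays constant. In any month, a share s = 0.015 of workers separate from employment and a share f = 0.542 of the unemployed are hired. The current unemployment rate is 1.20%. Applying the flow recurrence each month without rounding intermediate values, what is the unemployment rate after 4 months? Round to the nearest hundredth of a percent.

With a fixed labor force, u_{t+1} = u_t + s·(1−u_t) − f·u_t = u_t·(1−s−f) + s.
Here 1−s−f = 0.443 and s = 0.015.
u_1 = 0.012000 × 0.443 + 0.015 = 0.020316.
u_2 = 0.020316 × 0.443 + 0.015 = 0.024000.
u_3 = 0.024000 × 0.443 + 0.015 = 0.025632.
u_4 = 0.025632 × 0.443 + 0.015 = 0.026355.

Unemployment rate after four months ≈ 2.64%.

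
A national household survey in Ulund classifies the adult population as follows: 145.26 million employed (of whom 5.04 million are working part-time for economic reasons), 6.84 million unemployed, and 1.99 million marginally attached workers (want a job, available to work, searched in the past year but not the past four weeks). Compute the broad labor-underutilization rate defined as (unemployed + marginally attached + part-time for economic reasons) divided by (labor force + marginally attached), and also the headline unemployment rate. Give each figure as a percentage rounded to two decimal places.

Labor force = 145.26 + 6.84 = 152.10 million.
Numerator = 6.84 + 1.99 + 5.04 = 13.87 million.
Denominator = 152.10 + 1.99 = 154.09 million.
Broad rate = 13.87 / 154.09 = 9.00%.
Headline unemployment rate = 6.84 / 152.10 = 4.50%.

Broad underutilization rate ≈ 9.00%; headline unemployment rate ≈ 4.50%.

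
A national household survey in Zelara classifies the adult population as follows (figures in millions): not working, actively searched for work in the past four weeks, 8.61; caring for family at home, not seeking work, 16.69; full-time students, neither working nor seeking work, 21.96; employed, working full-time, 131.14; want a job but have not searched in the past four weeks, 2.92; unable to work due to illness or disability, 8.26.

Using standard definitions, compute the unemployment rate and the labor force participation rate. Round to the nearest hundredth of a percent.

Employed = 131.14 million.
Unemployed = 8.61 million.
Labor force = 131.14 + 8.61 = 139.75 million.
Not in labor force = 16.69 + 21.96 + 2.92 + 8.26 = 49.83 million (those not working and not actively searching are outside the labor force — including those who want a job but have given up searching).
Civilian working-age population = 139.75 + 49.83 = 189.58 million.
Unemployment rate = 8.61 / 139.75 = 6.16%.
Labor force participation rate = 139.75 / 189.58 = 73.72%.

Unemployment rate ≈ 6.16%; labor force participation rate ≈ 73.72%.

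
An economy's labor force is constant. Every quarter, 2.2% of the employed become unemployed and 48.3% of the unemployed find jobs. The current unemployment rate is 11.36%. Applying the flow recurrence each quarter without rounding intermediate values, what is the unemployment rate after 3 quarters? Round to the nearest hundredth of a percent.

With a fixed labor force, u_{t+1} = u_t + s·(1−u_t) − f·u_t = u_t·(1−s−f) + s.
Here 1−s−f = 0.495 and s = 0.022.
u_1 = 0.113600 × 0.495 + 0.022 = 0.078232.
u_2 = 0.078232 × 0.495 + 0.022 = 0.060725.
u_3 = 0.060725 × 0.495 + 0.022 = 0.052059.

Unemployment rate after three quarters ≈ 5.21%.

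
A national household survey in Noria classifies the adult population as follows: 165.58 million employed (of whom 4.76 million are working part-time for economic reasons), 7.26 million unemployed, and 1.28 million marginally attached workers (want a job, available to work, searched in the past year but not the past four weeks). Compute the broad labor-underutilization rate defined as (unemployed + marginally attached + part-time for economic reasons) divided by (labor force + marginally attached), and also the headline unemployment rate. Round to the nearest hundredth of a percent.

Labor force = 165.58 + 7.26 = 172.84 million.
Numerator = 7.26 + 1.28 + 4.76 = 13.30 million.
Denominator = 172.84 + 1.28 = 174.12 million.
Broad rate = 13.30 / 174.12 = 7.64%.
Headline unemployment rate = 7.26 / 172.84 = 4.20%.

Broad underutilization rate ≈ 7.64%; headline unemployment rate ≈ 4.20%.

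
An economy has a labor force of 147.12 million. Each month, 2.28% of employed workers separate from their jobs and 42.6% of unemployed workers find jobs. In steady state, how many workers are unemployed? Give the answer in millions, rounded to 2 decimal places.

About 7.47 million are unemployed in steady state.

Steady-state unemployment rate u* = s/(s+f) = 2.28/(2.28+42.6) = 0.050802.
Unemployed = u* × labor force = 0.050802 × 147.12 ≈ 7.47 million.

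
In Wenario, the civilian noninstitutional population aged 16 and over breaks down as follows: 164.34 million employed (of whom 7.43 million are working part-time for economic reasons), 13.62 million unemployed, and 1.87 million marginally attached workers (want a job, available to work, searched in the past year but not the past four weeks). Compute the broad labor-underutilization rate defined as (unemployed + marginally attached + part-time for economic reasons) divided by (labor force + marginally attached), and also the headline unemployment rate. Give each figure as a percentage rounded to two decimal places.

Broad underutilization rate ≈ 12.75%; headline unemployment rate ≈ 7.65%.

Labor force = 164.34 + 13.62 = 177.96 million.
Numerator = 13.62 + 1.87 + 7.43 = 22.92 million.
Denominator = 177.96 + 1.87 = 179.83 million.
Broad rate = 22.92 / 179.83 = 12.75%.
Headline unemployment rate = 13.62 / 177.96 = 7.65%.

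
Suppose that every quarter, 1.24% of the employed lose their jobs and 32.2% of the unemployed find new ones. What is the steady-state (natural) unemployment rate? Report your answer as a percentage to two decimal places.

Steady-state unemployment rate ≈ 3.71%.

At steady state the flows balance: s·E = f·U, so U/(E+U) = s/(s+f).
u* = 1.24 / (1.24 + 32.2) = 1.24 / 33.44 = 3.71%.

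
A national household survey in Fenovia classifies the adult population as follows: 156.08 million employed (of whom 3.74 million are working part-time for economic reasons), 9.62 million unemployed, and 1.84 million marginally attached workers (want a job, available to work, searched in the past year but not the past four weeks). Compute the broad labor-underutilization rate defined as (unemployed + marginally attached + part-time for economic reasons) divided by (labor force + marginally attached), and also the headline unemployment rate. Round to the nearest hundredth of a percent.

Broad underutilization rate ≈ 9.07%; headline unemployment rate ≈ 5.81%.

Labor force = 156.08 + 9.62 = 165.70 million.
Numerator = 9.62 + 1.84 + 3.74 = 15.20 million.
Denominator = 165.70 + 1.84 = 167.54 million.
Broad rate = 15.20 / 167.54 = 9.07%.
Headline unemployment rate = 9.62 / 165.70 = 5.81%.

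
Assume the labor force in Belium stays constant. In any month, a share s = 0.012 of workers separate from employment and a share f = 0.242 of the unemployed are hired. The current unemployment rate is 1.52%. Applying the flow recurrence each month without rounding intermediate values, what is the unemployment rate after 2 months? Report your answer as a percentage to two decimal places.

Unemployment rate after two months ≈ 2.94%.

With a fixed labor force, u_{t+1} = u_t + s·(1−u_t) − f·u_t = u_t·(1−s−f) + s.
Here 1−s−f = 0.746 and s = 0.012.
u_1 = 0.015200 × 0.746 + 0.012 = 0.023339.
u_2 = 0.023339 × 0.746 + 0.012 = 0.029411.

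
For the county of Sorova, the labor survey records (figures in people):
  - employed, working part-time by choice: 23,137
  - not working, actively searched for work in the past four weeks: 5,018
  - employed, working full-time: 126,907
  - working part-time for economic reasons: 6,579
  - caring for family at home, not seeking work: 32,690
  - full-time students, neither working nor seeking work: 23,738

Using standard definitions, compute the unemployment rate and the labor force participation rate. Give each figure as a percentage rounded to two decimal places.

Unemployment rate ≈ 3.10%; labor force participation rate ≈ 74.12%.

Employed = 23,137 + 126,907 + 6,579 = 156,623 (anyone who worked, including part-time for economic reasons, counts as employed).
Unemployed = 5,018.
Labor force = 156,623 + 5,018 = 161,641.
Not in labor force = 32,690 + 23,738 = 56,428 (those not working and not actively searching are outside the labor force).
Civilian working-age population = 161,641 + 56,428 = 218,069.
Unemployment rate = 5,018 / 161,641 = 3.10%.
Labor force participation rate = 161,641 / 218,069 = 74.12%.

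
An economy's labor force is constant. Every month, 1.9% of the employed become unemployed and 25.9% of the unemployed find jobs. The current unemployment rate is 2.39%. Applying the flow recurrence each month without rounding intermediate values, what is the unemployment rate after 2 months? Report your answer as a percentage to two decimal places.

Unemployment rate after two months ≈ 4.52%.

With a fixed labor force, u_{t+1} = u_t + s·(1−u_t) − f·u_t = u_t·(1−s−f) + s.
Here 1−s−f = 0.722 and s = 0.019.
u_1 = 0.023900 × 0.722 + 0.019 = 0.036256.
u_2 = 0.036256 × 0.722 + 0.019 = 0.045177.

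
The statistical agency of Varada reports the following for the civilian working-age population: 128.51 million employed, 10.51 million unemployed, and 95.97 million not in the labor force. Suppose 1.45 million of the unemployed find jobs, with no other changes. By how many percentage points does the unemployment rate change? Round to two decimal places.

Initially, labor force = 128.51 + 10.51 = 139.02 million, so u = 10.51/139.02 = 7.56%.
After the change, unemployed falls and employed rises by 1.45; labor force unchanged → E = 129.96, U = 9.06, labor force = 139.02 million.
New unemployment rate = 9.06 / 139.02 = 6.52%.
Change = 6.52% − 7.56% = −1.04 percentage points.

The unemployment rate changes by −1.04 percentage points.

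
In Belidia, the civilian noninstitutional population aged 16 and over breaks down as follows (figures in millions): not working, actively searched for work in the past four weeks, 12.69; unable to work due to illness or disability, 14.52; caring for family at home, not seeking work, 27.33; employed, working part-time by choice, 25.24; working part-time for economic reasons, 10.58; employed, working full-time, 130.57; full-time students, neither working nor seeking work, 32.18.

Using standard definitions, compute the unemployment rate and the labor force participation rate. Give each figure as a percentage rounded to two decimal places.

Employed = 25.24 + 10.58 + 130.57 = 166.39 million (anyone who worked, including part-time for economic reasons, counts as employed).
Unemployed = 12.69 million.
Labor force = 166.39 + 12.69 = 179.08 million.
Not in labor force = 14.52 + 27.33 + 32.18 = 74.03 million (those not working and not actively searching are outside the labor force).
Civilian working-age population = 179.08 + 74.03 = 253.11 million.
Unemployment rate = 12.69 / 179.08 = 7.09%.
Labor force participation rate = 179.08 / 253.11 = 70.75%.

Unemployment rate ≈ 7.09%; labor force participation rate ≈ 70.75%.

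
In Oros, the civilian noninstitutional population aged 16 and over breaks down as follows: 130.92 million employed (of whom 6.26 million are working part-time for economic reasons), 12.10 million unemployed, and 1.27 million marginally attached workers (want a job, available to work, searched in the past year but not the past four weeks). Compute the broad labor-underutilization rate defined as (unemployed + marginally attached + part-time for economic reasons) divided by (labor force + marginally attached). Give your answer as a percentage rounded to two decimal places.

Labor force = 130.92 + 12.10 = 143.02 million.
Numerator = 12.10 + 1.27 + 6.26 = 19.63 million.
Denominator = 143.02 + 1.27 = 144.29 million.
Broad rate = 19.63 / 144.29 = 13.60%.

Broad underutilization rate ≈ 13.60%.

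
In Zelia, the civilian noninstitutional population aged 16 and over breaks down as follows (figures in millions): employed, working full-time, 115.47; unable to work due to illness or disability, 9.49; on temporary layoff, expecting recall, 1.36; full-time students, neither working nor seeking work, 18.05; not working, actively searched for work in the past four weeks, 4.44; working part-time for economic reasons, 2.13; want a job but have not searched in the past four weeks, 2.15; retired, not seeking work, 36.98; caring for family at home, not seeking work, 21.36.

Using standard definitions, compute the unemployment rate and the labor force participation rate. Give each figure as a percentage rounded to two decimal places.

Unemployment rate ≈ 4.70%; labor force participation rate ≈ 58.36%.

Employed = 115.47 + 2.13 = 117.60 million (anyone who worked, including part-time for economic reasons, counts as employed).
Unemployed = 1.36 + 4.44 = 5.80 million (jobless and actively searching, or on temporary layoff).
Labor force = 117.60 + 5.80 = 123.40 million.
Not in labor force = 9.49 + 18.05 + 2.15 + 36.98 + 21.36 = 88.03 million (those not working and not actively searching are outside the labor force — including those who want a job but have given up searching).
Civilian working-age population = 123.40 + 88.03 = 211.43 million.
Unemployment rate = 5.80 / 123.40 = 4.70%.
Labor force participation rate = 123.40 / 211.43 = 58.36%.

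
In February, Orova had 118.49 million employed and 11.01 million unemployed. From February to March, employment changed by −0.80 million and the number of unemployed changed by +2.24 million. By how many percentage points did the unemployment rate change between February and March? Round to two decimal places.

The unemployment rate changed by +1.62 percentage points.

February: labor force = 118.49 + 11.01 = 129.50; u = 11.01/129.50 = 8.50%.
March: labor force = 117.69 + 13.25 = 130.94; u = 13.25/130.94 = 10.12%.
Change = 10.12% − 8.50% = +1.62 pp.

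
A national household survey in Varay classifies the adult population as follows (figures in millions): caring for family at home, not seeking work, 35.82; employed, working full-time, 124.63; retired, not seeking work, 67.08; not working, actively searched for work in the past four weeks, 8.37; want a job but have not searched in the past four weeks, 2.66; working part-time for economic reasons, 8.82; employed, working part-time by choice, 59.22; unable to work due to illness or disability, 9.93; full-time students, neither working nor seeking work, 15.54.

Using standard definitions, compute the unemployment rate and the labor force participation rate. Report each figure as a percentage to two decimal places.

Employed = 124.63 + 8.82 + 59.22 = 192.67 million (anyone who worked, including part-time for economic reasons, counts as employed).
Unemployed = 8.37 million.
Labor force = 192.67 + 8.37 = 201.04 million.
Not in labor force = 35.82 + 67.08 + 2.66 + 9.93 + 15.54 = 131.03 million (those not working and not actively searching are outside the labor force — including those who want a job but have given up searching).
Civilian working-age population = 201.04 + 131.03 = 332.07 million.
Unemployment rate = 8.37 / 201.04 = 4.16%.
Labor force participation rate = 201.04 / 332.07 = 60.54%.

Unemployment rate ≈ 4.16%; labor force participation rate ≈ 60.54%.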